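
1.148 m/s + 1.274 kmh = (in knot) 2.919. Check: 1.148 m/s is already in m/s. 1 kmh = 0.27777778 m/s, so 1.274 kmh = 1.274 * 0.27777778 = 0.35388889 m/s. Sum: 1.148 + 0.35388889 = 1.5018889 m/s. 1 knot = 0.51444444 m/s, so 1.5018889 m/s = 1.5018889 / 0.51444444 = 2.9194384 knot ≈ 2.919 knot (4 s.f.).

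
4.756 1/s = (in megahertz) 4.756 1/s = 4.756 Hz. 1 megahertz = 1000000 Hz, so 4.756 Hz = 4.756 / 1000000 = 4.756e-06 megahertz. Final answer: 4.756e-06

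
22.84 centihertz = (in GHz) 1 centihertz = 0.01 Hz, so 22.84 centihertz = 22.84 * 0.01 = 0.2284 Hz. 1 GHz = 1e+09 Hz, so 0.2284 Hz = 0.2284 / 1e+09 = 2.284e-10 GHz. Final answer: 2.284e-10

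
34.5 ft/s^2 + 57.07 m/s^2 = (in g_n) 6.892. Check: 1 ft/s^2 = 0.3048 m/s^2, so 34.5 ft/s^2 = 34.5 * 0.3048 = 10.5156 m/s^2. 57.07 m/s^2 is already in m/s^2. Sum: 10.5156 + 57.07 = 67.5856 m/s^2. 1 g_n = 9.80665 m/s^2, so 67.5856 m/s^2 = 67.5856 / 9.80665 = 6.8918132 g_n ≈ 6.892 g_n (4 s.f.).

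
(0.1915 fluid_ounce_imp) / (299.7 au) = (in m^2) 1.214e-19. Check: 1 fluid_ounce_imp = 2.8413063e-05 m^3, so 0.1915 fluid_ounce_imp = 0.1915 * 2.8413063e-05 = 5.4411015e-06 m^3. 1 au = 1.4959787e+11 m, so 299.7 au = 299.7 * 1.4959787e+11 = 4.4834482e+13 m. Combine: 5.4411015e-06 m^3 / 4.4834482e+13 m = 1.2135975e-19 m^2. Result: 1.2135975e-19 m^2 ≈ 1.214e-19 m^2 (4 s.f.).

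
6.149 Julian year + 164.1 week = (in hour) 8.147e+04. Check: 1 Julian year = 31557600 s, so 6.149 Julian year = 6.149 * 31557600 = 1.9404768e+08 s. 1 week = 604800 s, so 164.1 week = 164.1 * 604800 = 99247680 s. Sum: 1.9404768e+08 + 99247680 = 2.9329536e+08 s. 1 hour = 3600 s, so 2.9329536e+08 s = 2.9329536e+08 / 3600 = 81470.934 hour ≈ 8.147e+04 hour (4 s.f.).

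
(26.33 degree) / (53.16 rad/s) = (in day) 1 degree = 0.017453293 rad, so 26.33 degree = 26.33 * 0.017453293 = 0.45954519 rad. 53.16 rad/s is already in rad/s. Combine: 0.45954519 rad / 53.16 rad/s = 0.0086445672 s. 1 day = 86400 s, so 0.0086445672 s = 0.0086445672 / 86400 = 1.0005286e-07 day ≈ 1.001e-07 day (4 s.f.). Final answer: 1.001e-07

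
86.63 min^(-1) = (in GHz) 1 min^(-1) = 0.016666667 Hz, so 86.63 min^(-1) = 86.63 * 0.016666667 = 1.4438333 Hz. 1 GHz = 1e+09 Hz, so 1.4438333 Hz = 1.4438333 / 1e+09 = 1.4438333e-09 GHz ≈ 1.444e-09 GHz (4 s.f.). Final answer: 1.444e-09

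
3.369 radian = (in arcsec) 3.369 radian = 3.369 rad. 1 arcsec = 4.8481368e-06 rad, so 3.369 rad = 3.369 / 4.8481368e-06 = 694906.13 arcsec ≈ 6.949e+05 arcsec (4 s.f.). Final answer: 6.949e+05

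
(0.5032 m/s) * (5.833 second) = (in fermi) 0.5032 m/s is already in m/s. 5.833 second = 5.833 s. Combine: 0.5032 m/s * 5.833 s = 2.9351656 m. 1 fermi = 1e-15 m, so 2.9351656 m = 2.9351656 / 1e-15 = 2.9351656e+15 fermi ≈ 2.935e+15 fermi (4 s.f.). Final answer: 2.935e+15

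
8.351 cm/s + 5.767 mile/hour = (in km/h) 9.582. Check: 1 cm/s = 0.01 m/s, so 8.351 cm/s = 8.351 * 0.01 = 0.08351 m/s. 1 mile/hour = 0.44704 m/s, so 5.767 mile/hour = 5.767 * 0.44704 = 2.5780797 m/s. Sum: 0.08351 + 2.5780797 = 2.6615897 m/s. 1 km/h = 0.27777778 m/s, so 2.6615897 m/s = 2.6615897 / 0.27777778 = 9.5817228 km/h ≈ 9.582 km/h (4 s.f.).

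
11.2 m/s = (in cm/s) 1 cm/s = 0.01 m/s, so 11.2 m/s = 11.2 / 0.01 = 1120 cm/s. Final answer: 1120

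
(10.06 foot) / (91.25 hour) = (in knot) 1.814e-05. Check: 1 foot = 0.3048 m, so 10.06 foot = 10.06 * 0.3048 = 3.066288 m. 1 hour = 3600 s, so 91.25 hour = 91.25 * 3600 = 328500 s. Combine: 3.066288 m / 328500 s = 9.33421e-06 m/s. 1 knot = 0.51444444 m/s, so 9.33421e-06 m/s = 9.33421e-06 / 0.51444444 = 1.8144253e-05 knot ≈ 1.814e-05 knot (4 s.f.).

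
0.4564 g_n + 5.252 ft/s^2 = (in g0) 1 g_n = 9.80665 m/s^2, so 0.4564 g_n = 0.4564 * 9.80665 = 4.4757551 m/s^2. 1 ft/s^2 = 0.3048 m/s^2, so 5.252 ft/s^2 = 5.252 * 0.3048 = 1.6008096 m/s^2. Sum: 4.4757551 + 1.6008096 = 6.0765647 m/s^2. 1 g0 = 9.80665 m/s^2, so 6.0765647 m/s^2 = 6.0765647 / 9.80665 = 0.61963715 g0 ≈ 0.6196 g0 (4 s.f.). Final answer: 0.6196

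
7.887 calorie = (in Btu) 1 calorie = 4.184 J, so 7.887 calorie = 7.887 * 4.184 = 32.999208 J. 1 Btu = 1055.0559 J, so 32.999208 J = 32.999208 / 1055.0559 = 0.031277214 Btu ≈ 0.03128 Btu (4 s.f.). Final answer: 0.03128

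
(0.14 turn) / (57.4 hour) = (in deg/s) 0.0002439. Check: 1 turn = 6.2831853 rad, so 0.14 turn = 0.14 * 6.2831853 = 0.87964594 rad. 1 hour = 3600 s, so 57.4 hour = 57.4 * 3600 = 206640 s. Combine: 0.87964594 rad / 206640 s = 4.2569006e-06 rad/s. 1 deg/s = 0.017453293 rad/s, so 4.2569006e-06 rad/s = 4.2569006e-06 / 0.017453293 = 0.00024390244 deg/s ≈ 0.0002439 deg/s (4 s.f.).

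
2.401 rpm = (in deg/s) 1 rpm = 0.10471976 rad/s, so 2.401 rpm = 2.401 * 0.10471976 = 0.25143213 rad/s. 1 deg/s = 0.017453293 rad/s, so 0.25143213 rad/s = 0.25143213 / 0.017453293 = 14.406 deg/s ≈ 14.41 deg/s (4 s.f.). Final answer: 14.41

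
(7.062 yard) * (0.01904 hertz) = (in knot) 0.239. Check: 1 yard = 0.9144 m, so 7.062 yard = 7.062 * 0.9144 = 6.4574928 m. 0.01904 hertz = 0.01904 Hz. Combine: 6.4574928 m * 0.01904 Hz = 0.12295066 m/s. 1 knot = 0.51444444 m/s, so 0.12295066 m/s = 0.12295066 / 0.51444444 = 0.23899697 knot ≈ 0.239 knot (4 s.f.).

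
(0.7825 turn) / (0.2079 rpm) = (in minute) 1 turn = 6.2831853 rad, so 0.7825 turn = 0.7825 * 6.2831853 = 4.9165925 rad. 1 rpm = 0.10471976 rad/s, so 0.2079 rpm = 0.2079 * 0.10471976 = 0.021771237 rad/s. Combine: 4.9165925 rad / 0.021771237 rad/s = 225.82973 s. 1 minute = 60 s, so 225.82973 s = 225.82973 / 60 = 3.7638288 minute ≈ 3.764 minute (4 s.f.). Final answer: 3.764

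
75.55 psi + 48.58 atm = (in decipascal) 1 psi = 6894.7573 Pa, so 75.55 psi = 75.55 * 6894.7573 = 520898.91 Pa. 1 atm = 101325 Pa, so 48.58 atm = 48.58 * 101325 = 4922368.5 Pa. Sum: 520898.91 + 4922368.5 = 5443267.4 Pa. 1 decipascal = 0.1 Pa, so 5443267.4 Pa = 5443267.4 / 0.1 = 54432674 decipascal ≈ 5.443e+07 decipascal (4 s.f.). Final answer: 5.443e+07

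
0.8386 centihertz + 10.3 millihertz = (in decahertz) 1 centihertz = 0.01 Hz, so 0.8386 centihertz = 0.8386 * 0.01 = 0.008386 Hz. 1 millihertz = 0.001 Hz, so 10.3 millihertz = 10.3 * 0.001 = 0.0103 Hz. Sum: 0.008386 + 0.0103 = 0.018686 Hz. 1 decahertz = 10 Hz, so 0.018686 Hz = 0.018686 / 10 = 0.0018686 decahertz ≈ 0.001869 decahertz (4 s.f.). Final answer: 0.001869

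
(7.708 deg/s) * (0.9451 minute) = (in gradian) 1 deg/s = 0.017453293 rad/s, so 7.708 deg/s = 7.708 * 0.017453293 = 0.13452998 rad/s. 1 minute = 60 s, so 0.9451 minute = 0.9451 * 60 = 56.706 s. Combine: 0.13452998 rad/s * 56.706 s = 7.628657 rad. 1 gradian = 0.015707963 rad, so 7.628657 rad = 7.628657 / 0.015707963 = 485.65539 gradian ≈ 485.7 gradian (4 s.f.). Final answer: 485.7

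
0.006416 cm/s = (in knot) 0.0001247. Check: 1 cm/s = 0.01 m/s, so 0.006416 cm/s = 0.006416 * 0.01 = 6.416e-05 m/s. 1 knot = 0.51444444 m/s, so 6.416e-05 m/s = 6.416e-05 / 0.51444444 = 0.00012471706 knot ≈ 0.0001247 knot (4 s.f.).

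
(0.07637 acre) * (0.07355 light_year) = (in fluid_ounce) 7.272e+21. Check: 1 acre = 4046.8564 m^2, so 0.07637 acre = 0.07637 * 4046.8564 = 309.05842 m^2. 1 light_year = 9.4607305e+15 m, so 0.07355 light_year = 0.07355 * 9.4607305e+15 = 6.9583673e+14 m. Combine: 309.05842 m^2 * 6.9583673e+14 m = 2.150542e+17 m^3. 1 fluid_ounce = 2.957353e-05 m^3, so 2.150542e+17 m^3 = 2.150542e+17 / 2.957353e-05 = 7.2718477e+21 fluid_ounce ≈ 7.272e+21 fluid_ounce (4 s.f.).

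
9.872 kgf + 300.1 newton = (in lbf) 89.23. Check: 1 kgf = 9.80665 N, so 9.872 kgf = 9.872 * 9.80665 = 96.811249 N. 300.1 newton = 300.1 N. Sum: 96.811249 + 300.1 = 396.91125 N. 1 lbf = 4.4482216 N, so 396.91125 N = 396.91125 / 4.4482216 = 89.229198 lbf ≈ 89.23 lbf (4 s.f.).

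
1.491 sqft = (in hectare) 1.385e-05. Check: 1 sqft = 0.09290304 m^2, so 1.491 sqft = 1.491 * 0.09290304 = 0.13851843 m^2. 1 hectare = 10000 m^2, so 0.13851843 m^2 = 0.13851843 / 10000 = 1.3851843e-05 hectare ≈ 1.385e-05 hectare (4 s.f.).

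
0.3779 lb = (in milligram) 1 lb = 0.45359237 kg, so 0.3779 lb = 0.3779 * 0.45359237 = 0.17141256 kg. 1 milligram = 1e-06 kg, so 0.17141256 kg = 0.17141256 / 1e-06 = 171412.56 milligram ≈ 1.714e+05 milligram (4 s.f.). Final answer: 1.714e+05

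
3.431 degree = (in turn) 1 degree = 0.017453293 rad, so 3.431 degree = 3.431 * 0.017453293 = 0.059882247 rad. 1 turn = 6.2831853 rad, so 0.059882247 rad = 0.059882247 / 6.2831853 = 0.0095305556 turn ≈ 0.009531 turn (4 s.f.). Final answer: 0.009531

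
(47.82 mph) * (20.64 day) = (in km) 1 mph = 0.44704 m/s, so 47.82 mph = 47.82 * 0.44704 = 21.377453 m/s. 1 day = 86400 s, so 20.64 day = 20.64 * 86400 = 1783296 s. Combine: 21.377453 m/s * 1783296 s = 38122326 m. 1 km = 1000 m, so 38122326 m = 38122326 / 1000 = 38122.326 km ≈ 3.812e+04 km (4 s.f.). Final answer: 3.812e+04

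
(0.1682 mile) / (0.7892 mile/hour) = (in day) 0.00888. Check: 1 mile = 1609.344 m, so 0.1682 mile = 0.1682 * 1609.344 = 270.69166 m. 1 mile/hour = 0.44704 m/s, so 0.7892 mile/hour = 0.7892 * 0.44704 = 0.35280397 m/s. Combine: 270.69166 m / 0.35280397 m/s = 767.25798 s. 1 day = 86400 s, so 767.25798 s = 767.25798 / 86400 = 0.0088803007 day ≈ 0.00888 day (4 s.f.).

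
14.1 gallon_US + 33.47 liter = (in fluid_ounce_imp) 3056. Check: 1 gallon_US = 0.0037854118 m^3, so 14.1 gallon_US = 14.1 * 0.0037854118 = 0.053374306 m^3. 1 liter = 0.001 m^3, so 33.47 liter = 33.47 * 0.001 = 0.03347 m^3. Sum: 0.053374306 + 0.03347 = 0.086844306 m^3. 1 fluid_ounce_imp = 2.8413063e-05 m^3, so 0.086844306 m^3 = 0.086844306 / 2.8413063e-05 = 3056.4923 fluid_ounce_imp ≈ 3056 fluid_ounce_imp (4 s.f.).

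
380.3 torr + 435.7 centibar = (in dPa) 1 torr = 133.32237 Pa, so 380.3 torr = 380.3 * 133.32237 = 50702.497 Pa. 1 centibar = 1000 Pa, so 435.7 centibar = 435.7 * 1000 = 435700 Pa. Sum: 50702.497 + 435700 = 486402.5 Pa. 1 dPa = 0.1 Pa, so 486402.5 Pa = 486402.5 / 0.1 = 4864025 dPa ≈ 4.864e+06 dPa (4 s.f.). Final answer: 4.864e+06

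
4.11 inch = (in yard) 0.1142. Check: 1 inch = 0.0254 m, so 4.11 inch = 4.11 * 0.0254 = 0.104394 m. 1 yard = 0.9144 m, so 0.104394 m = 0.104394 / 0.9144 = 0.11416667 yard ≈ 0.1142 yard (4 s.f.).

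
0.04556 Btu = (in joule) 1 Btu = 1055.0559 J, so 0.04556 Btu = 0.04556 * 1055.0559 = 48.068345 J. 48.068345 J = 48.068345 joule ≈ 48.07 joule (4 s.f.). Final answer: 48.07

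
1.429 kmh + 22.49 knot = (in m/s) 1 kmh = 0.27777778 m/s, so 1.429 kmh = 1.429 * 0.27777778 = 0.39694444 m/s. 1 knot = 0.51444444 m/s, so 22.49 knot = 22.49 * 0.51444444 = 11.569856 m/s. Sum: 0.39694444 + 11.569856 = 11.9668 m/s. Result: 11.9668 m/s ≈ 11.97 m/s (4 s.f.). Final answer: 11.97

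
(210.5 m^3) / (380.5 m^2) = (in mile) 210.5 m^3 is already in m^3. 380.5 m^2 is already in m^2. Combine: 210.5 m^3 / 380.5 m^2 = 0.55321945 m. 1 mile = 1609.344 m, so 0.55321945 m = 0.55321945 / 1609.344 = 0.00034375463 mile ≈ 0.0003438 mile (4 s.f.). Final answer: 0.0003438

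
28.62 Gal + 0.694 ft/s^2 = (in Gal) 49.77. Check: 1 Gal = 0.01 m/s^2, so 28.62 Gal = 28.62 * 0.01 = 0.2862 m/s^2. 1 ft/s^2 = 0.3048 m/s^2, so 0.694 ft/s^2 = 0.694 * 0.3048 = 0.2115312 m/s^2. Sum: 0.2862 + 0.2115312 = 0.4977312 m/s^2. 1 Gal = 0.01 m/s^2, so 0.4977312 m/s^2 = 0.4977312 / 0.01 = 49.77312 Gal ≈ 49.77 Gal (4 s.f.).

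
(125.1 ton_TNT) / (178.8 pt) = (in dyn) 1 ton_TNT = 4.184e+09 J, so 125.1 ton_TNT = 125.1 * 4.184e+09 = 5.234184e+11 J. 1 pt = 0.00035277778 m, so 178.8 pt = 178.8 * 0.00035277778 = 0.063076667 m. Combine: 5.234184e+11 J / 0.063076667 m = 8.2981303e+12 N. 1 dyn = 1e-05 N, so 8.2981303e+12 N = 8.2981303e+12 / 1e-05 = 8.2981303e+17 dyn ≈ 8.298e+17 dyn (4 s.f.). Final answer: 8.298e+17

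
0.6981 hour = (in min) 1 hour = 3600 s, so 0.6981 hour = 0.6981 * 3600 = 2513.16 s. 1 min = 60 s, so 2513.16 s = 2513.16 / 60 = 41.886 min ≈ 41.89 min (4 s.f.). Final answer: 41.89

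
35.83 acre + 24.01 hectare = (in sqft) 1 acre = 4046.8564 m^2, so 35.83 acre = 35.83 * 4046.8564 = 144998.87 m^2. 1 hectare = 10000 m^2, so 24.01 hectare = 24.01 * 10000 = 240100 m^2. Sum: 144998.87 + 240100 = 385098.87 m^2. 1 sqft = 0.09290304 m^2, so 385098.87 m^2 = 385098.87 / 0.09290304 = 4145169.7 sqft ≈ 4.145e+06 sqft (4 s.f.). Final answer: 4.145e+06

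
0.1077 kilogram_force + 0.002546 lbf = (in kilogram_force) 0.1089. Check: 1 kilogram_force = 9.80665 N, so 0.1077 kilogram_force = 0.1077 * 9.80665 = 1.0561762 N. 1 lbf = 4.4482216 N, so 0.002546 lbf = 0.002546 * 4.4482216 = 0.011325172 N. Sum: 1.0561762 + 0.011325172 = 1.0675014 N. 1 kilogram_force = 9.80665 N, so 1.0675014 N = 1.0675014 / 9.80665 = 0.10885485 kilogram_force ≈ 0.1089 kilogram_force (4 s.f.).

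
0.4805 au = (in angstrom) 1 au = 1.4959787e+11 m, so 0.4805 au = 0.4805 * 1.4959787e+11 = 7.1881777e+10 m. 1 angstrom = 1e-10 m, so 7.1881777e+10 m = 7.1881777e+10 / 1e-10 = 7.1881777e+20 angstrom ≈ 7.188e+20 angstrom (4 s.f.). Final answer: 7.188e+20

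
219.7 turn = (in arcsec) 2.847e+08. Check: 1 turn = 6.2831853 rad, so 219.7 turn = 219.7 * 6.2831853 = 1380.4158 rad. 1 arcsec = 4.8481368e-06 rad, so 1380.4158 rad = 1380.4158 / 4.8481368e-06 = 2.847312e+08 arcsec ≈ 2.847e+08 arcsec (4 s.f.).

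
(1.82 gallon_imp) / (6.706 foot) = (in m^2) 1 gallon_imp = 0.00454609 m^3, so 1.82 gallon_imp = 1.82 * 0.00454609 = 0.0082738838 m^3. 1 foot = 0.3048 m, so 6.706 foot = 6.706 * 0.3048 = 2.0439888 m. Combine: 0.0082738838 m^3 / 2.0439888 m = 0.0040479105 m^2. Result: 0.0040479105 m^2 ≈ 0.004048 m^2 (4 s.f.). Final answer: 0.004048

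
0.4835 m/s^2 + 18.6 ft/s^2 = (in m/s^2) 0.4835 m/s^2 is already in m/s^2. 1 ft/s^2 = 0.3048 m/s^2, so 18.6 ft/s^2 = 18.6 * 0.3048 = 5.66928 m/s^2. Sum: 0.4835 + 5.66928 = 6.15278 m/s^2. Result: 6.15278 m/s^2 ≈ 6.153 m/s^2 (4 s.f.). Final answer: 6.153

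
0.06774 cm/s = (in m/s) 0.0006774. Check: 1 cm/s = 0.01 m/s, so 0.06774 cm/s = 0.06774 * 0.01 = 0.0006774 m/s. Result: 0.0006774 m/s.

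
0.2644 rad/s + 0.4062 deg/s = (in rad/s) 0.2644 rad/s is already in rad/s. 1 deg/s = 0.017453293 rad/s, so 0.4062 deg/s = 0.4062 * 0.017453293 = 0.0070895274 rad/s. Sum: 0.2644 + 0.0070895274 = 0.27148953 rad/s. Result: 0.27148953 rad/s ≈ 0.2715 rad/s (4 s.f.). Final answer: 0.2715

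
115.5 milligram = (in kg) 0.0001155. Check: 1 milligram = 1e-06 kg, so 115.5 milligram = 115.5 * 1e-06 = 0.0001155 kg. Result: 0.0001155 kg.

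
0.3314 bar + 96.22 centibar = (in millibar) 1294. Check: 1 bar = 100000 Pa, so 0.3314 bar = 0.3314 * 100000 = 33140 Pa. 1 centibar = 1000 Pa, so 96.22 centibar = 96.22 * 1000 = 96220 Pa. Sum: 33140 + 96220 = 129360 Pa. 1 millibar = 100 Pa, so 129360 Pa = 129360 / 100 = 1293.6 millibar ≈ 1294 millibar (4 s.f.).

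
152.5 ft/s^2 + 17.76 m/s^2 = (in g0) 1 ft/s^2 = 0.3048 m/s^2, so 152.5 ft/s^2 = 152.5 * 0.3048 = 46.482 m/s^2. 17.76 m/s^2 is already in m/s^2. Sum: 46.482 + 17.76 = 64.242 m/s^2. 1 g0 = 9.80665 m/s^2, so 64.242 m/s^2 = 64.242 / 9.80665 = 6.5508609 g0 ≈ 6.551 g0 (4 s.f.). Final answer: 6.551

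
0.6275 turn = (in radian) 1 turn = 6.2831853 rad, so 0.6275 turn = 0.6275 * 6.2831853 = 3.9426988 rad. 3.9426988 rad = 3.9426988 radian ≈ 3.943 radian (4 s.f.). Final answer: 3.943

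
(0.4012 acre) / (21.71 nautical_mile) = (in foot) 0.1325. Check: 1 acre = 4046.8564 m^2, so 0.4012 acre = 0.4012 * 4046.8564 = 1623.5988 m^2. 1 nautical_mile = 1852 m, so 21.71 nautical_mile = 21.71 * 1852 = 40206.92 m. Combine: 1623.5988 m^2 / 40206.92 m = 0.040381079 m. 1 foot = 0.3048 m, so 0.040381079 m = 0.040381079 / 0.3048 = 0.13248385 foot ≈ 0.1325 foot (4 s.f.).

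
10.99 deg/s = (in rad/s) 0.1918. Check: 1 deg/s = 0.017453293 rad/s, so 10.99 deg/s = 10.99 * 0.017453293 = 0.19181168 rad/s. Result: 0.19181168 rad/s ≈ 0.1918 rad/s (4 s.f.).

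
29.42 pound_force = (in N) 130.9. Check: 1 pound_force = 4.4482216 N, so 29.42 pound_force = 29.42 * 4.4482216 = 130.86668 N. Result: 130.86668 N ≈ 130.9 N (4 s.f.).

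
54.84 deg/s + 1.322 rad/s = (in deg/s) 1 deg/s = 0.017453293 rad/s, so 54.84 deg/s = 54.84 * 0.017453293 = 0.95713856 rad/s. 1.322 rad/s is already in rad/s. Sum: 0.95713856 + 1.322 = 2.2791386 rad/s. 1 deg/s = 0.017453293 rad/s, so 2.2791386 rad/s = 2.2791386 / 0.017453293 = 130.58502 deg/s ≈ 130.6 deg/s (4 s.f.). Final answer: 130.6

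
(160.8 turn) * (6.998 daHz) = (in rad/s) 7.07e+04. Check: 1 turn = 6.2831853 rad, so 160.8 turn = 160.8 * 6.2831853 = 1010.3362 rad. 1 daHz = 10 Hz, so 6.998 daHz = 6.998 * 10 = 69.98 Hz. Combine: 1010.3362 rad * 69.98 Hz = 70703.327 rad/s. Result: 70703.327 rad/s ≈ 7.07e+04 rad/s (4 s.f.).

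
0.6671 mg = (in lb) 1.471e-06. Check: 1 mg = 1e-06 kg, so 0.6671 mg = 0.6671 * 1e-06 = 6.671e-07 kg. 1 lb = 0.45359237 kg, so 6.671e-07 kg = 6.671e-07 / 0.45359237 = 1.4707038e-06 lb ≈ 1.471e-06 lb (4 s.f.).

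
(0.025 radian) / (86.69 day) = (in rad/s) 3.338e-09. Check: 0.025 radian = 0.025 rad. 1 day = 86400 s, so 86.69 day = 86.69 * 86400 = 7490016 s. Combine: 0.025 rad / 7490016 s = 3.3377766e-09 rad/s. Result: 3.3377766e-09 rad/s ≈ 3.338e-09 rad/s (4 s.f.).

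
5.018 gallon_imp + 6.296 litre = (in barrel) 0.1831. Check: 1 gallon_imp = 0.00454609 m^3, so 5.018 gallon_imp = 5.018 * 0.00454609 = 0.02281228 m^3. 1 litre = 0.001 m^3, so 6.296 litre = 6.296 * 0.001 = 0.006296 m^3. Sum: 0.02281228 + 0.006296 = 0.02910828 m^3. 1 barrel = 0.15898729 m^3, so 0.02910828 m^3 = 0.02910828 / 0.15898729 = 0.18308557 barrel ≈ 0.1831 barrel (4 s.f.).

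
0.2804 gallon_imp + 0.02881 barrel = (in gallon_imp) 1.288. Check: 1 gallon_imp = 0.00454609 m^3, so 0.2804 gallon_imp = 0.2804 * 0.00454609 = 0.0012747236 m^3. 1 barrel = 0.15898729 m^3, so 0.02881 barrel = 0.02881 * 0.15898729 = 0.004580424 m^3. Sum: 0.0012747236 + 0.004580424 = 0.0058551476 m^3. 1 gallon_imp = 0.00454609 m^3, so 0.0058551476 m^3 = 0.0058551476 / 0.00454609 = 1.2879524 gallon_imp ≈ 1.288 gallon_imp (4 s.f.).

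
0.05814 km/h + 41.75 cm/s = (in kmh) 1.561. Check: 1 km/h = 0.27777778 m/s, so 0.05814 km/h = 0.05814 * 0.27777778 = 0.01615 m/s. 1 cm/s = 0.01 m/s, so 41.75 cm/s = 41.75 * 0.01 = 0.4175 m/s. Sum: 0.01615 + 0.4175 = 0.43365 m/s. 1 kmh = 0.27777778 m/s, so 0.43365 m/s = 0.43365 / 0.27777778 = 1.56114 kmh ≈ 1.561 kmh (4 s.f.).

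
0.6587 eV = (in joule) 1 eV = 1.6021766e-19 J, so 0.6587 eV = 0.6587 * 1.6021766e-19 = 1.0553537e-19 J. 1.0553537e-19 J = 1.0553537e-19 joule ≈ 1.055e-19 joule (4 s.f.). Final answer: 1.055e-19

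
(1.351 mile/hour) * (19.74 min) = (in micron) 1 mile/hour = 0.44704 m/s, so 1.351 mile/hour = 1.351 * 0.44704 = 0.60395104 m/s. 1 min = 60 s, so 19.74 min = 19.74 * 60 = 1184.4 s. Combine: 0.60395104 m/s * 1184.4 s = 715.31961 m. 1 micron = 1e-06 m, so 715.31961 m = 715.31961 / 1e-06 = 7.1531961e+08 micron ≈ 7.153e+08 micron (4 s.f.). Final answer: 7.153e+08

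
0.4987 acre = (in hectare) 1 acre = 4046.8564 m^2, so 0.4987 acre = 0.4987 * 4046.8564 = 2018.1673 m^2. 1 hectare = 10000 m^2, so 2018.1673 m^2 = 2018.1673 / 10000 = 0.20181673 hectare ≈ 0.2018 hectare (4 s.f.). Final answer: 0.2018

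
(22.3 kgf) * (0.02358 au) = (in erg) 7.714e+18. Check: 1 kgf = 9.80665 N, so 22.3 kgf = 22.3 * 9.80665 = 218.68829 N. 1 au = 1.4959787e+11 m, so 0.02358 au = 0.02358 * 1.4959787e+11 = 3.5275178e+09 m. Combine: 218.68829 N * 3.5275178e+09 m = 7.7142685e+11 J. 1 erg = 1e-07 J, so 7.7142685e+11 J = 7.7142685e+11 / 1e-07 = 7.7142685e+18 erg ≈ 7.714e+18 erg (4 s.f.).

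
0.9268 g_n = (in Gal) 908.9. Check: 1 g_n = 9.80665 m/s^2, so 0.9268 g_n = 0.9268 * 9.80665 = 9.0888032 m/s^2. 1 Gal = 0.01 m/s^2, so 9.0888032 m/s^2 = 9.0888032 / 0.01 = 908.88032 Gal ≈ 908.9 Gal (4 s.f.).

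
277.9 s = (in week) 0.0004595. Check: 1 week = 604800 s, so 277.9 s = 277.9 / 604800 = 0.00045949074 week ≈ 0.0004595 week (4 s.f.).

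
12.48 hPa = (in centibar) 1.248. Check: 1 hPa = 100 Pa, so 12.48 hPa = 12.48 * 100 = 1248 Pa. 1 centibar = 1000 Pa, so 1248 Pa = 1248 / 1000 = 1.248 centibar.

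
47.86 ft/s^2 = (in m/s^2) 14.59. Check: 1 ft/s^2 = 0.3048 m/s^2, so 47.86 ft/s^2 = 47.86 * 0.3048 = 14.587728 m/s^2. Result: 14.587728 m/s^2 ≈ 14.59 m/s^2 (4 s.f.).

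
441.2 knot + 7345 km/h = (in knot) 4407. Check: 1 knot = 0.51444444 m/s, so 441.2 knot = 441.2 * 0.51444444 = 226.97289 m/s. 1 km/h = 0.27777778 m/s, so 7345 km/h = 7345 * 0.27777778 = 2040.2778 m/s. Sum: 226.97289 + 2040.2778 = 2267.2507 m/s. 1 knot = 0.51444444 m/s, so 2267.2507 m/s = 2267.2507 / 0.51444444 = 4407.1827 knot ≈ 4407 knot (4 s.f.).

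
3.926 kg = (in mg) 1 mg = 1e-06 kg, so 3.926 kg = 3.926 / 1e-06 = 3926000 mg ≈ 3.926e+06 mg (4 s.f.). Final answer: 3.926e+06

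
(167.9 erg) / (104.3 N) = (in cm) 1.61e-05. Check: 1 erg = 1e-07 J, so 167.9 erg = 167.9 * 1e-07 = 1.679e-05 J. 104.3 N is already in N. Combine: 1.679e-05 J / 104.3 N = 1.6097795e-07 m. 1 cm = 0.01 m, so 1.6097795e-07 m = 1.6097795e-07 / 0.01 = 1.6097795e-05 cm ≈ 1.61e-05 cm (4 s.f.).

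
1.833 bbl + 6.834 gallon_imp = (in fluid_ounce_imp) 1 bbl = 0.15898729 m^3, so 1.833 bbl = 1.833 * 0.15898729 = 0.29142371 m^3. 1 gallon_imp = 0.00454609 m^3, so 6.834 gallon_imp = 6.834 * 0.00454609 = 0.031067979 m^3. Sum: 0.29142371 + 0.031067979 = 0.32249169 m^3. 1 fluid_ounce_imp = 2.8413063e-05 m^3, so 0.32249169 m^3 = 0.32249169 / 2.8413063e-05 = 11350.121 fluid_ounce_imp ≈ 1.135e+04 fluid_ounce_imp (4 s.f.). Final answer: 1.135e+04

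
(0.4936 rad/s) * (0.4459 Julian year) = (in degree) 3.98e+08. Check: 0.4936 rad/s is already in rad/s. 1 Julian year = 31557600 s, so 0.4459 Julian year = 0.4459 * 31557600 = 14071534 s. Combine: 0.4936 rad/s * 14071534 s = 6945709.1 rad. 1 degree = 0.017453293 rad, so 6945709.1 rad = 6945709.1 / 0.017453293 = 3.9795982e+08 degree ≈ 3.98e+08 degree (4 s.f.).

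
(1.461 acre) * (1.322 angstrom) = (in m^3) 7.816e-07. Check: 1 acre = 4046.8564 m^2, so 1.461 acre = 1.461 * 4046.8564 = 5912.4572 m^2. 1 angstrom = 1e-10 m, so 1.322 angstrom = 1.322 * 1e-10 = 1.322e-10 m. Combine: 5912.4572 m^2 * 1.322e-10 m = 7.8162685e-07 m^3. Result: 7.8162685e-07 m^3 ≈ 7.816e-07 m^3 (4 s.f.).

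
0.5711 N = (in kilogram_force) 1 kilogram_force = 9.80665 N, so 0.5711 N = 0.5711 / 9.80665 = 0.058235993 kilogram_force ≈ 0.05824 kilogram_force (4 s.f.). Final answer: 0.05824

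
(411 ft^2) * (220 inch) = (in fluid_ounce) 1 ft^2 = 0.09290304 m^2, so 411 ft^2 = 411 * 0.09290304 = 38.183149 m^2. 1 inch = 0.0254 m, so 220 inch = 220 * 0.0254 = 5.588 m. Combine: 38.183149 m^2 * 5.588 m = 213.36744 m^3. 1 fluid_ounce = 2.957353e-05 m^3, so 213.36744 m^3 = 213.36744 / 2.957353e-05 = 7214811.4 fluid_ounce ≈ 7.215e+06 fluid_ounce (4 s.f.). Final answer: 7.215e+06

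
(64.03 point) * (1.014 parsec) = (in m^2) 7.068e+14. Check: 1 point = 0.00035277778 m, so 64.03 point = 64.03 * 0.00035277778 = 0.022588361 m. 1 parsec = 3.0856776e+16 m, so 1.014 parsec = 1.014 * 3.0856776e+16 = 3.1288771e+16 m. Combine: 0.022588361 m * 3.1288771e+16 m = 7.0676205e+14 m^2. Result: 7.0676205e+14 m^2 ≈ 7.068e+14 m^2 (4 s.f.).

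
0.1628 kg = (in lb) 1 lb = 0.45359237 kg, so 0.1628 kg = 0.1628 / 0.45359237 = 0.35891256 lb ≈ 0.3589 lb (4 s.f.). Final answer: 0.3589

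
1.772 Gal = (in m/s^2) 1 Gal = 0.01 m/s^2, so 1.772 Gal = 1.772 * 0.01 = 0.01772 m/s^2. Result: 0.01772 m/s^2. Final answer: 0.01772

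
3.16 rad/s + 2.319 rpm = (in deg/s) 3.16 rad/s is already in rad/s. 1 rpm = 0.10471976 rad/s, so 2.319 rpm = 2.319 * 0.10471976 = 0.24284511 rad/s. Sum: 3.16 + 0.24284511 = 3.4028451 rad/s. 1 deg/s = 0.017453293 rad/s, so 3.4028451 rad/s = 3.4028451 / 0.017453293 = 194.96866 deg/s ≈ 195 deg/s (4 s.f.). Final answer: 195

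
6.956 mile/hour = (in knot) 1 mile/hour = 0.44704 m/s, so 6.956 mile/hour = 6.956 * 0.44704 = 3.1096102 m/s. 1 knot = 0.51444444 m/s, so 3.1096102 m/s = 3.1096102 / 0.51444444 = 6.0445987 knot ≈ 6.045 knot (4 s.f.). Final answer: 6.045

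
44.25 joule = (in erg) 44.25 joule = 44.25 J. 1 erg = 1e-07 J, so 44.25 J = 44.25 / 1e-07 = 4.425e+08 erg. Final answer: 4.425e+08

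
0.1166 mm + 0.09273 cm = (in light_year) 1 mm = 0.001 m, so 0.1166 mm = 0.1166 * 0.001 = 0.0001166 m. 1 cm = 0.01 m, so 0.09273 cm = 0.09273 * 0.01 = 0.0009273 m. Sum: 0.0001166 + 0.0009273 = 0.0010439 m. 1 light_year = 9.4607305e+15 m, so 0.0010439 m = 0.0010439 / 9.4607305e+15 = 1.1034032e-19 light_year ≈ 1.103e-19 light_year (4 s.f.). Final answer: 1.103e-19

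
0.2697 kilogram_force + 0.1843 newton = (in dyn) 1 kilogram_force = 9.80665 N, so 0.2697 kilogram_force = 0.2697 * 9.80665 = 2.6448535 N. 0.1843 newton = 0.1843 N. Sum: 2.6448535 + 0.1843 = 2.8291535 N. 1 dyn = 1e-05 N, so 2.8291535 N = 2.8291535 / 1e-05 = 282915.35 dyn ≈ 2.829e+05 dyn (4 s.f.). Final answer: 2.829e+05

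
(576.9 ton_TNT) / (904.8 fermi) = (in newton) 1 ton_TNT = 4.184e+09 J, so 576.9 ton_TNT = 576.9 * 4.184e+09 = 2.4137496e+12 J. 1 fermi = 1e-15 m, so 904.8 fermi = 904.8 * 1e-15 = 9.048e-13 m. Combine: 2.4137496e+12 J / 9.048e-13 m = 2.6677162e+24 N. 2.6677162e+24 N = 2.6677162e+24 newton ≈ 2.668e+24 newton (4 s.f.). Final answer: 2.668e+24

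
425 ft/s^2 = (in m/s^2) 129.5. Check: 1 ft/s^2 = 0.3048 m/s^2, so 425 ft/s^2 = 425 * 0.3048 = 129.54 m/s^2. Result: 129.54 m/s^2 ≈ 129.5 m/s^2 (4 s.f.).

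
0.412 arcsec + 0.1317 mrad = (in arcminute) 1 arcsec = 4.8481368e-06 rad, so 0.412 arcsec = 0.412 * 4.8481368e-06 = 1.9974324e-06 rad. 1 mrad = 0.001 rad, so 0.1317 mrad = 0.1317 * 0.001 = 0.0001317 rad. Sum: 1.9974324e-06 + 0.0001317 = 0.00013369743 rad. 1 arcminute = 0.00029088821 rad, so 0.00013369743 rad = 0.00013369743 / 0.00029088821 = 0.45961792 arcminute ≈ 0.4596 arcminute (4 s.f.). Final answer: 0.4596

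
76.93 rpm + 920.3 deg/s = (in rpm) 1 rpm = 0.10471976 rad/s, so 76.93 rpm = 76.93 * 0.10471976 = 8.0560908 rad/s. 1 deg/s = 0.017453293 rad/s, so 920.3 deg/s = 920.3 * 0.017453293 = 16.062265 rad/s. Sum: 8.0560908 + 16.062265 = 24.118356 rad/s. 1 rpm = 0.10471976 rad/s, so 24.118356 rad/s = 24.118356 / 0.10471976 = 230.31333 rpm ≈ 230.3 rpm (4 s.f.). Final answer: 230.3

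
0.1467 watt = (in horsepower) 0.1467 watt = 0.1467 W. 1 horsepower = 745.69987 W, so 0.1467 W = 0.1467 / 745.69987 = 0.00019672794 horsepower ≈ 0.0001967 horsepower (4 s.f.). Final answer: 0.0001967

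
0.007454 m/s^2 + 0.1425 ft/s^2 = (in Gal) 5.089. Check: 0.007454 m/s^2 is already in m/s^2. 1 ft/s^2 = 0.3048 m/s^2, so 0.1425 ft/s^2 = 0.1425 * 0.3048 = 0.043434 m/s^2. Sum: 0.007454 + 0.043434 = 0.050888 m/s^2. 1 Gal = 0.01 m/s^2, so 0.050888 m/s^2 = 0.050888 / 0.01 = 5.0888 Gal ≈ 5.089 Gal (4 s.f.).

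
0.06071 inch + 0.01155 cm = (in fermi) 1 inch = 0.0254 m, so 0.06071 inch = 0.06071 * 0.0254 = 0.001542034 m. 1 cm = 0.01 m, so 0.01155 cm = 0.01155 * 0.01 = 0.0001155 m. Sum: 0.001542034 + 0.0001155 = 0.001657534 m. 1 fermi = 1e-15 m, so 0.001657534 m = 0.001657534 / 1e-15 = 1.657534e+12 fermi ≈ 1.658e+12 fermi (4 s.f.). Final answer: 1.658e+12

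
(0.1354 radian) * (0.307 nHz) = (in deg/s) 0.1354 radian = 0.1354 rad. 1 nHz = 1e-09 Hz, so 0.307 nHz = 0.307 * 1e-09 = 3.07e-10 Hz. Combine: 0.1354 rad * 3.07e-10 Hz = 4.15678e-11 rad/s. 1 deg/s = 0.017453293 rad/s, so 4.15678e-11 rad/s = 4.15678e-11 / 0.017453293 = 2.3816595e-09 deg/s ≈ 2.382e-09 deg/s (4 s.f.). Final answer: 2.382e-09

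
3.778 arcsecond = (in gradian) 1 arcsecond = 4.8481368e-06 rad, so 3.778 arcsecond = 3.778 * 4.8481368e-06 = 1.8316261e-05 rad. 1 gradian = 0.015707963 rad, so 1.8316261e-05 rad = 1.8316261e-05 / 0.015707963 = 0.0011660494 gradian ≈ 0.001166 gradian (4 s.f.). Final answer: 0.001166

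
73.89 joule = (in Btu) 0.07003. Check: 73.89 joule = 73.89 J. 1 Btu = 1055.0559 J, so 73.89 J = 73.89 / 1055.0559 = 0.070034207 Btu ≈ 0.07003 Btu (4 s.f.).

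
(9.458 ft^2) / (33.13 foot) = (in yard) 0.09516. Check: 1 ft^2 = 0.09290304 m^2, so 9.458 ft^2 = 9.458 * 0.09290304 = 0.87867695 m^2. 1 foot = 0.3048 m, so 33.13 foot = 33.13 * 0.3048 = 10.098024 m. Combine: 0.87867695 m^2 / 10.098024 m = 0.087014742 m. 1 yard = 0.9144 m, so 0.087014742 m = 0.087014742 / 0.9144 = 0.095160479 yard ≈ 0.09516 yard (4 s.f.).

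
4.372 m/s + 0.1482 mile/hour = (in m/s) 4.372 m/s is already in m/s. 1 mile/hour = 0.44704 m/s, so 0.1482 mile/hour = 0.1482 * 0.44704 = 0.066251328 m/s. Sum: 4.372 + 0.066251328 = 4.4382513 m/s. Result: 4.4382513 m/s ≈ 4.438 m/s (4 s.f.). Final answer: 4.438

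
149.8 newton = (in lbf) 149.8 newton = 149.8 N. 1 lbf = 4.4482216 N, so 149.8 N = 149.8 / 4.4482216 = 33.67638 lbf ≈ 33.68 lbf (4 s.f.). Final answer: 33.68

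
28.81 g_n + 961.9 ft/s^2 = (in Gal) 1 g_n = 9.80665 m/s^2, so 28.81 g_n = 28.81 * 9.80665 = 282.52959 m/s^2. 1 ft/s^2 = 0.3048 m/s^2, so 961.9 ft/s^2 = 961.9 * 0.3048 = 293.18712 m/s^2. Sum: 282.52959 + 293.18712 = 575.71671 m/s^2. 1 Gal = 0.01 m/s^2, so 575.71671 m/s^2 = 575.71671 / 0.01 = 57571.671 Gal ≈ 5.757e+04 Gal (4 s.f.). Final answer: 5.757e+04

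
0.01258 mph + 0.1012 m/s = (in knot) 1 mph = 0.44704 m/s, so 0.01258 mph = 0.01258 * 0.44704 = 0.0056237632 m/s. 0.1012 m/s is already in m/s. Sum: 0.0056237632 + 0.1012 = 0.10682376 m/s. 1 knot = 0.51444444 m/s, so 0.10682376 m/s = 0.10682376 / 0.51444444 = 0.20764878 knot ≈ 0.2076 knot (4 s.f.). Final answer: 0.2076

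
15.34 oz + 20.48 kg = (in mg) 1 oz = 0.028349523 kg, so 15.34 oz = 15.34 * 0.028349523 = 0.43488168 kg. 20.48 kg is already in kg. Sum: 0.43488168 + 20.48 = 20.914882 kg. 1 mg = 1e-06 kg, so 20.914882 kg = 20.914882 / 1e-06 = 20914882 mg ≈ 2.091e+07 mg (4 s.f.). Final answer: 2.091e+07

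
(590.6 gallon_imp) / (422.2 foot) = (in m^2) 0.02086. Check: 1 gallon_imp = 0.00454609 m^3, so 590.6 gallon_imp = 590.6 * 0.00454609 = 2.6849208 m^3. 1 foot = 0.3048 m, so 422.2 foot = 422.2 * 0.3048 = 128.68656 m. Combine: 2.6849208 m^3 / 128.68656 m = 0.020864034 m^2. Result: 0.020864034 m^2 ≈ 0.02086 m^2 (4 s.f.).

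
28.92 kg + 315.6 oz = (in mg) 28.92 kg is already in kg. 1 oz = 0.028349523 kg, so 315.6 oz = 315.6 * 0.028349523 = 8.9471095 kg. Sum: 28.92 + 8.9471095 = 37.867109 kg. 1 mg = 1e-06 kg, so 37.867109 kg = 37.867109 / 1e-06 = 37867109 mg ≈ 3.787e+07 mg (4 s.f.). Final answer: 3.787e+07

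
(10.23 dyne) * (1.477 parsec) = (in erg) 1 dyne = 1e-05 N, so 10.23 dyne = 10.23 * 1e-05 = 0.0001023 N. 1 parsec = 3.0856776e+16 m, so 1.477 parsec = 1.477 * 3.0856776e+16 = 4.5575458e+16 m. Combine: 0.0001023 N * 4.5575458e+16 m = 4.6623693e+12 J. 1 erg = 1e-07 J, so 4.6623693e+12 J = 4.6623693e+12 / 1e-07 = 4.6623693e+19 erg ≈ 4.662e+19 erg (4 s.f.). Final answer: 4.662e+19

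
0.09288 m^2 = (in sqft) 0.9998. Check: 1 sqft = 0.09290304 m^2, so 0.09288 m^2 = 0.09288 / 0.09290304 = 0.999752 sqft ≈ 0.9998 sqft (4 s.f.).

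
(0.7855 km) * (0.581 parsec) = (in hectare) 1 km = 1000 m, so 0.7855 km = 0.7855 * 1000 = 785.5 m. 1 parsec = 3.0856776e+16 m, so 0.581 parsec = 0.581 * 3.0856776e+16 = 1.7927787e+16 m. Combine: 785.5 m * 1.7927787e+16 m = 1.4082276e+19 m^2. 1 hectare = 10000 m^2, so 1.4082276e+19 m^2 = 1.4082276e+19 / 10000 = 1.4082276e+15 hectare ≈ 1.408e+15 hectare (4 s.f.). Final answer: 1.408e+15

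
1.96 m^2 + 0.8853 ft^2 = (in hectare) 1.96 m^2 is already in m^2. 1 ft^2 = 0.09290304 m^2, so 0.8853 ft^2 = 0.8853 * 0.09290304 = 0.082247061 m^2. Sum: 1.96 + 0.082247061 = 2.0422471 m^2. 1 hectare = 10000 m^2, so 2.0422471 m^2 = 2.0422471 / 10000 = 0.00020422471 hectare ≈ 0.0002042 hectare (4 s.f.). Final answer: 0.0002042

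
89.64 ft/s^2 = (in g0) 2.786. Check: 1 ft/s^2 = 0.3048 m/s^2, so 89.64 ft/s^2 = 89.64 * 0.3048 = 27.322272 m/s^2. 1 g0 = 9.80665 m/s^2, so 27.322272 m/s^2 = 27.322272 / 9.80665 = 2.7860964 g0 ≈ 2.786 g0 (4 s.f.).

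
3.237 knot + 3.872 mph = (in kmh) 12.23. Check: 1 knot = 0.51444444 m/s, so 3.237 knot = 3.237 * 0.51444444 = 1.6652567 m/s. 1 mph = 0.44704 m/s, so 3.872 mph = 3.872 * 0.44704 = 1.7309389 m/s. Sum: 1.6652567 + 1.7309389 = 3.3961955 m/s. 1 kmh = 0.27777778 m/s, so 3.3961955 m/s = 3.3961955 / 0.27777778 = 12.226304 kmh ≈ 12.23 kmh (4 s.f.).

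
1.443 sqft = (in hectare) 1.341e-05. Check: 1 sqft = 0.09290304 m^2, so 1.443 sqft = 1.443 * 0.09290304 = 0.13405909 m^2. 1 hectare = 10000 m^2, so 0.13405909 m^2 = 0.13405909 / 10000 = 1.3405909e-05 hectare ≈ 1.341e-05 hectare (4 s.f.).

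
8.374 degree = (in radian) 0.1462. Check: 1 degree = 0.017453293 rad, so 8.374 degree = 8.374 * 0.017453293 = 0.14615387 rad. 0.14615387 rad = 0.14615387 radian ≈ 0.1462 radian (4 s.f.).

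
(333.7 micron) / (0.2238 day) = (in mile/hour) 1 micron = 1e-06 m, so 333.7 micron = 333.7 * 1e-06 = 0.0003337 m. 1 day = 86400 s, so 0.2238 day = 0.2238 * 86400 = 19336.32 s. Combine: 0.0003337 m / 19336.32 s = 1.7257679e-08 m/s. 1 mile/hour = 0.44704 m/s, so 1.7257679e-08 m/s = 1.7257679e-08 / 0.44704 = 3.8604328e-08 mile/hour ≈ 3.86e-08 mile/hour (4 s.f.). Final answer: 3.86e-08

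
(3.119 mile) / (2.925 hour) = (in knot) 1 mile = 1609.344 m, so 3.119 mile = 3.119 * 1609.344 = 5019.5439 m. 1 hour = 3600 s, so 2.925 hour = 2.925 * 3600 = 10530 s. Combine: 5019.5439 m / 10530 s = 0.47668983 m/s. 1 knot = 0.51444444 m/s, so 0.47668983 m/s = 0.47668983 / 0.51444444 = 0.92661091 knot ≈ 0.9266 knot (4 s.f.). Final answer: 0.9266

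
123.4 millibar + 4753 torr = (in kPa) 1 millibar = 100 Pa, so 123.4 millibar = 123.4 * 100 = 12340 Pa. 1 torr = 133.32237 Pa, so 4753 torr = 4753 * 133.32237 = 633681.22 Pa. Sum: 12340 + 633681.22 = 646021.22 Pa. 1 kPa = 1000 Pa, so 646021.22 Pa = 646021.22 / 1000 = 646.02122 kPa ≈ 646 kPa (4 s.f.). Final answer: 646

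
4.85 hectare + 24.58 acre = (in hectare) 1 hectare = 10000 m^2, so 4.85 hectare = 4.85 * 10000 = 48500 m^2. 1 acre = 4046.8564 m^2, so 24.58 acre = 24.58 * 4046.8564 = 99471.731 m^2. Sum: 48500 + 99471.731 = 147971.73 m^2. 1 hectare = 10000 m^2, so 147971.73 m^2 = 147971.73 / 10000 = 14.797173 hectare ≈ 14.8 hectare (4 s.f.). Final answer: 14.8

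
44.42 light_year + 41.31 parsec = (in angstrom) 1.695e+28. Check: 1 light_year = 9.4607305e+15 m, so 44.42 light_year = 44.42 * 9.4607305e+15 = 4.2024565e+17 m. 1 parsec = 3.0856776e+16 m, so 41.31 parsec = 41.31 * 3.0856776e+16 = 1.2746934e+18 m. Sum: 4.2024565e+17 + 1.2746934e+18 = 1.6949391e+18 m. 1 angstrom = 1e-10 m, so 1.6949391e+18 m = 1.6949391e+18 / 1e-10 = 1.6949391e+28 angstrom ≈ 1.695e+28 angstrom (4 s.f.).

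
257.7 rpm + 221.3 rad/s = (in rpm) 1 rpm = 0.10471976 rad/s, so 257.7 rpm = 257.7 * 0.10471976 = 26.986281 rad/s. 221.3 rad/s is already in rad/s. Sum: 26.986281 + 221.3 = 248.28628 rad/s. 1 rpm = 0.10471976 rad/s, so 248.28628 rad/s = 248.28628 / 0.10471976 = 2370.9593 rpm ≈ 2371 rpm (4 s.f.). Final answer: 2371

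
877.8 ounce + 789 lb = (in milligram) 3.828e+08. Check: 1 ounce = 0.028349523 kg, so 877.8 ounce = 877.8 * 0.028349523 = 24.885211 kg. 1 lb = 0.45359237 kg, so 789 lb = 789 * 0.45359237 = 357.88438 kg. Sum: 24.885211 + 357.88438 = 382.76959 kg. 1 milligram = 1e-06 kg, so 382.76959 kg = 382.76959 / 1e-06 = 3.8276959e+08 milligram ≈ 3.828e+08 milligram (4 s.f.).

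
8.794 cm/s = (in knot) 0.1709. Check: 1 cm/s = 0.01 m/s, so 8.794 cm/s = 8.794 * 0.01 = 0.08794 m/s. 1 knot = 0.51444444 m/s, so 0.08794 m/s = 0.08794 / 0.51444444 = 0.17094168 knot ≈ 0.1709 knot (4 s.f.).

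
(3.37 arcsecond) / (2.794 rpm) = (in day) 1 arcsecond = 4.8481368e-06 rad, so 3.37 arcsecond = 3.37 * 4.8481368e-06 = 1.6338221e-05 rad. 1 rpm = 0.10471976 rad/s, so 2.794 rpm = 2.794 * 0.10471976 = 0.292587 rad/s. Combine: 1.6338221e-05 rad / 0.292587 rad/s = 5.5840558e-05 s. 1 day = 86400 s, so 5.5840558e-05 s = 5.5840558e-05 / 86400 = 6.4630275e-10 day ≈ 6.463e-10 day (4 s.f.). Final answer: 6.463e-10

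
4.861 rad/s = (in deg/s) 1 deg/s = 0.017453293 rad/s, so 4.861 rad/s = 4.861 / 0.017453293 = 278.51478 deg/s ≈ 278.5 deg/s (4 s.f.). Final answer: 278.5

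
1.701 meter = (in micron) 1.701 meter = 1.701 m. 1 micron = 1e-06 m, so 1.701 m = 1.701 / 1e-06 = 1701000 micron ≈ 1.701e+06 micron (4 s.f.). Final answer: 1.701e+06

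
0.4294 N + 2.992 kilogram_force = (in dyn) 0.4294 N is already in N. 1 kilogram_force = 9.80665 N, so 2.992 kilogram_force = 2.992 * 9.80665 = 29.341497 N. Sum: 0.4294 + 29.341497 = 29.770897 N. 1 dyn = 1e-05 N, so 29.770897 N = 29.770897 / 1e-05 = 2977089.7 dyn ≈ 2.977e+06 dyn (4 s.f.). Final answer: 2.977e+06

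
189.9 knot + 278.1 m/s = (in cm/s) 3.758e+04. Check: 1 knot = 0.51444444 m/s, so 189.9 knot = 189.9 * 0.51444444 = 97.693 m/s. 278.1 m/s is already in m/s. Sum: 97.693 + 278.1 = 375.793 m/s. 1 cm/s = 0.01 m/s, so 375.793 m/s = 375.793 / 0.01 = 37579.3 cm/s ≈ 3.758e+04 cm/s (4 s.f.).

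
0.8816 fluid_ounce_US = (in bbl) 0.000164. Check: 1 fluid_ounce_US = 2.957353e-05 m^3, so 0.8816 fluid_ounce_US = 0.8816 * 2.957353e-05 = 2.6072024e-05 m^3. 1 bbl = 0.15898729 m^3, so 2.6072024e-05 m^3 = 2.6072024e-05 / 0.15898729 = 0.0001639881 bbl ≈ 0.000164 bbl (4 s.f.).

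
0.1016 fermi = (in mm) 1 fermi = 1e-15 m, so 0.1016 fermi = 0.1016 * 1e-15 = 1.016e-16 m. 1 mm = 0.001 m, so 1.016e-16 m = 1.016e-16 / 0.001 = 1.016e-13 mm. Final answer: 1.016e-13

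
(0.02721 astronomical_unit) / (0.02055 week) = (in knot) 1 astronomical_unit = 1.4959787e+11 m, so 0.02721 astronomical_unit = 0.02721 * 1.4959787e+11 = 4.0705581e+09 m. 1 week = 604800 s, so 0.02055 week = 0.02055 * 604800 = 12428.64 s. Combine: 4.0705581e+09 m / 12428.64 s = 327514.36 m/s. 1 knot = 0.51444444 m/s, so 327514.36 m/s = 327514.36 / 0.51444444 = 636636.98 knot ≈ 6.366e+05 knot (4 s.f.). Final answer: 6.366e+05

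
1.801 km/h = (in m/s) 1 km/h = 0.27777778 m/s, so 1.801 km/h = 1.801 * 0.27777778 = 0.50027778 m/s. Result: 0.50027778 m/s ≈ 0.5003 m/s (4 s.f.). Final answer: 0.5003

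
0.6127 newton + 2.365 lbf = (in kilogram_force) 0.6127 newton = 0.6127 N. 1 lbf = 4.4482216 N, so 2.365 lbf = 2.365 * 4.4482216 = 10.520044 N. Sum: 0.6127 + 10.520044 = 11.132744 N. 1 kilogram_force = 9.80665 N, so 11.132744 N = 11.132744 / 9.80665 = 1.135224 kilogram_force ≈ 1.135 kilogram_force (4 s.f.). Final answer: 1.135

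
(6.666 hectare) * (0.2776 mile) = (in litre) 1 hectare = 10000 m^2, so 6.666 hectare = 6.666 * 10000 = 66660 m^2. 1 mile = 1609.344 m, so 0.2776 mile = 0.2776 * 1609.344 = 446.75389 m. Combine: 66660 m^2 * 446.75389 m = 29780615 m^3. 1 litre = 0.001 m^3, so 29780615 m^3 = 29780615 / 0.001 = 2.9780615e+10 litre ≈ 2.978e+10 litre (4 s.f.). Final answer: 2.978e+10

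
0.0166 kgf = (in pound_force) 0.0366. Check: 1 kgf = 9.80665 N, so 0.0166 kgf = 0.0166 * 9.80665 = 0.16279039 N. 1 pound_force = 4.4482216 N, so 0.16279039 N = 0.16279039 / 4.4482216 = 0.036596736 pound_force ≈ 0.0366 pound_force (4 s.f.).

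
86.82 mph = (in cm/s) 3881. Check: 1 mph = 0.44704 m/s, so 86.82 mph = 86.82 * 0.44704 = 38.812013 m/s. 1 cm/s = 0.01 m/s, so 38.812013 m/s = 38.812013 / 0.01 = 3881.2013 cm/s ≈ 3881 cm/s (4 s.f.).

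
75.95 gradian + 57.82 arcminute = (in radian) 1.21. Check: 1 gradian = 0.015707963 rad, so 75.95 gradian = 75.95 * 0.015707963 = 1.1930198 rad. 1 arcminute = 0.00029088821 rad, so 57.82 arcminute = 57.82 * 0.00029088821 = 0.016819156 rad. Sum: 1.1930198 + 0.016819156 = 1.209839 rad. 1.209839 rad = 1.209839 radian ≈ 1.21 radian (4 s.f.).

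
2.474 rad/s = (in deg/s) 1 deg/s = 0.017453293 rad/s, so 2.474 rad/s = 2.474 / 0.017453293 = 141.74976 deg/s ≈ 141.7 deg/s (4 s.f.). Final answer: 141.7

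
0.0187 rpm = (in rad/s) 0.001958. Check: 1 rpm = 0.10471976 rad/s, so 0.0187 rpm = 0.0187 * 0.10471976 = 0.0019582594 rad/s. Result: 0.0019582594 rad/s ≈ 0.001958 rad/s (4 s.f.).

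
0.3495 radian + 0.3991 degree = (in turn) 0.05673. Check: 0.3495 radian = 0.3495 rad. 1 degree = 0.017453293 rad, so 0.3991 degree = 0.3991 * 0.017453293 = 0.006965609 rad. Sum: 0.3495 + 0.006965609 = 0.35646561 rad. 1 turn = 6.2831853 rad, so 0.35646561 rad = 0.35646561 / 6.2831853 = 0.056733264 turn ≈ 0.05673 turn (4 s.f.).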